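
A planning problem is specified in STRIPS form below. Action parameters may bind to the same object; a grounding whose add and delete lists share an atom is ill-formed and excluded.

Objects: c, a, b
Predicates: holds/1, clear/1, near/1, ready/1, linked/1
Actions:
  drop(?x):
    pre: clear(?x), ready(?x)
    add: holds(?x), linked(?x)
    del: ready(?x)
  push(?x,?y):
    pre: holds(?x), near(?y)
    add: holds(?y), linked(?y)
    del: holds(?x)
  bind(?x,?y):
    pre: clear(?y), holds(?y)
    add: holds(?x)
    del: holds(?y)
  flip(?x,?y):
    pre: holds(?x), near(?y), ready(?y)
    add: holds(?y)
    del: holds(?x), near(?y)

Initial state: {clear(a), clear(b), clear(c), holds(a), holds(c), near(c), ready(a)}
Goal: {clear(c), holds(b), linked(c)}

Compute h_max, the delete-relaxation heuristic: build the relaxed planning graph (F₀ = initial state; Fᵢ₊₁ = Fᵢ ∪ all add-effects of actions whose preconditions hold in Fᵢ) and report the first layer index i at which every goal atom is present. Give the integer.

F0 = init (7 atoms)
F1 = F0 ∪ {holds(b), linked(a), linked(c)}  (10 atoms)
goal ⊆ F1  ⇒  h_max = 1

1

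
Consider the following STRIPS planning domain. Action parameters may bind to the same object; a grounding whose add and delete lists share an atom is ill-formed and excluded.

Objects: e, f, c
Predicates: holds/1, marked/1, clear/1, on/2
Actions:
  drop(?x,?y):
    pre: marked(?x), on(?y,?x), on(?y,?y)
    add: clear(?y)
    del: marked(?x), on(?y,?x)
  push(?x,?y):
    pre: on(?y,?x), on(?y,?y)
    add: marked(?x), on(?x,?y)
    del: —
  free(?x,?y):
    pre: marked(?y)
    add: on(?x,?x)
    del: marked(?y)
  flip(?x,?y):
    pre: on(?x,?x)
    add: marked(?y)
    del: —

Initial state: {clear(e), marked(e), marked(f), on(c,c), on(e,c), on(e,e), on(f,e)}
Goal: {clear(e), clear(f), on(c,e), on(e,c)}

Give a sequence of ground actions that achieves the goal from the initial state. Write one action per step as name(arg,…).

push(c,e); free(f,e); drop(f,f)

1. push(c,e)  →  {clear(e), marked(c), marked(e), marked(f), on(c,c), on(c,e), on(e,c), on(e,e), on(f,e)}
2. free(f,e)  →  {clear(e), marked(c), marked(f), on(c,c), on(c,e), on(e,c), on(e,e), on(f,e), on(f,f)}
3. drop(f,f)  →  {clear(e), clear(f), marked(c), on(c,c), on(c,e), on(e,c), on(e,e), on(f,e)}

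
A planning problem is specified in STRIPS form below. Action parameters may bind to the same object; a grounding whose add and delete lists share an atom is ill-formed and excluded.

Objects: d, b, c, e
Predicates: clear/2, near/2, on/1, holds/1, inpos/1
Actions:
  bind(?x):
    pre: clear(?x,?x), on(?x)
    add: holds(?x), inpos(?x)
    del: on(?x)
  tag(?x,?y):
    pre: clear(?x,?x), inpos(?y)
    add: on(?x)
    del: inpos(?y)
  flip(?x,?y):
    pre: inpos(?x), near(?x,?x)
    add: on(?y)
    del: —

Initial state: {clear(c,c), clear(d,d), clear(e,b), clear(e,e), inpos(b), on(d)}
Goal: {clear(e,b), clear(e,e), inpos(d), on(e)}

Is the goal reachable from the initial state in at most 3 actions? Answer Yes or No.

Yes

1. bind(d)  →  {clear(c,c), clear(d,d), clear(e,b), clear(e,e), holds(d), inpos(b), inpos(d)}
2. tag(e,b)  →  {clear(c,c), clear(d,d), clear(e,b), clear(e,e), holds(d), inpos(d), on(e)}
optimal plan length = 2; 2 ≤ 3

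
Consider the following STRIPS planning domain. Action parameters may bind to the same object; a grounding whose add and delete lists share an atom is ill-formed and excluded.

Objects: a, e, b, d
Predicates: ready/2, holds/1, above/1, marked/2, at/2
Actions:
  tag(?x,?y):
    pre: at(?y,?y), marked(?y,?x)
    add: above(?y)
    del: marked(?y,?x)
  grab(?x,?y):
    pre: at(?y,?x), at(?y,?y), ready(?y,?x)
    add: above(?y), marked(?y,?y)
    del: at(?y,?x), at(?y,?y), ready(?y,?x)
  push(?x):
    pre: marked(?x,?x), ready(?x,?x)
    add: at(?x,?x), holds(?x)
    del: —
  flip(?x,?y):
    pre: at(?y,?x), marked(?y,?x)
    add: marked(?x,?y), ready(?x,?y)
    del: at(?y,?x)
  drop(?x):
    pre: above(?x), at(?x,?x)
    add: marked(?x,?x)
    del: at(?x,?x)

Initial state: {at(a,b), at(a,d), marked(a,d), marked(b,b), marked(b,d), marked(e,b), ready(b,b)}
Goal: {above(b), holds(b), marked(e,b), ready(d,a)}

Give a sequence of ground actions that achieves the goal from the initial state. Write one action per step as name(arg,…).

push(b); tag(b,b); flip(d,a)

1. push(b)  →  {at(a,b), at(a,d), at(b,b), holds(b), marked(a,d), marked(b,b), marked(b,d), marked(e,b), ready(b,b)}
2. tag(b,b)  →  {above(b), at(a,b), at(a,d), at(b,b), holds(b), marked(a,d), marked(b,d), marked(e,b), ready(b,b)}
3. flip(d,a)  →  {above(b), at(a,b), at(b,b), holds(b), marked(a,d), marked(b,d), marked(d,a), marked(e,b), ready(b,b), ready(d,a)}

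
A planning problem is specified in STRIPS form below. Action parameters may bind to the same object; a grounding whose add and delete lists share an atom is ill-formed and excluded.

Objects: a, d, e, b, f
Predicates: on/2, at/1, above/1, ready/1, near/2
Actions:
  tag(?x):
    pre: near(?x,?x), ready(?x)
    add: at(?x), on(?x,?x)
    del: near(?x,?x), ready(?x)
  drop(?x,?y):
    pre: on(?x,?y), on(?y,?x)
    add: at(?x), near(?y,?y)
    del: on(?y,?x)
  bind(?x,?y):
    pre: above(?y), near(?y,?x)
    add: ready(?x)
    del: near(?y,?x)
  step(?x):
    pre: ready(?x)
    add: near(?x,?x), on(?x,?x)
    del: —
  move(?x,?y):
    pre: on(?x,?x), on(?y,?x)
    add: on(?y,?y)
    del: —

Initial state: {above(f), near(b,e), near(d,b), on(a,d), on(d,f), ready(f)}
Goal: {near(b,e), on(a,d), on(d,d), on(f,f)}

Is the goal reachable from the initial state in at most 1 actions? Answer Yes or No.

1. step(f)  →  {above(f), near(b,e), near(d,b), near(f,f), on(a,d), on(d,f), on(f,f), ready(f)}
2. move(f,d)  →  {above(f), near(b,e), near(d,b), near(f,f), on(a,d), on(d,d), on(d,f), on(f,f), ready(f)}
optimal plan length = 2; 2 > 1

No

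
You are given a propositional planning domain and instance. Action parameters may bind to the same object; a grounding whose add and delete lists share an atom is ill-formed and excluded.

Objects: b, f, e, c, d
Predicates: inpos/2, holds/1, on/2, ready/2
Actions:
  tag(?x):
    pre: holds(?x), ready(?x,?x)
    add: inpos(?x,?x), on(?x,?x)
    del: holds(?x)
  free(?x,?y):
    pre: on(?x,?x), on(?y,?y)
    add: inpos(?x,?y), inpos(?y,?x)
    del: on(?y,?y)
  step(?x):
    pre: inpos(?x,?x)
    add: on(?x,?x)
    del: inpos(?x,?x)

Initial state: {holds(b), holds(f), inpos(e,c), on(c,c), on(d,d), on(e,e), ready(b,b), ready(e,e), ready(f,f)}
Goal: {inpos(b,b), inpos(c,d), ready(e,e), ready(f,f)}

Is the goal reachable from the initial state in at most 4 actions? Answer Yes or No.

Yes

1. tag(b)  →  {holds(f), inpos(b,b), inpos(e,c), on(b,b), on(c,c), on(d,d), on(e,e), ready(b,b), ready(e,e), ready(f,f)}
2. free(c,d)  →  {holds(f), inpos(b,b), inpos(c,d), inpos(d,c), inpos(e,c), on(b,b), on(c,c), on(e,e), ready(b,b), ready(e,e), ready(f,f)}
optimal plan length = 2; 2 ≤ 4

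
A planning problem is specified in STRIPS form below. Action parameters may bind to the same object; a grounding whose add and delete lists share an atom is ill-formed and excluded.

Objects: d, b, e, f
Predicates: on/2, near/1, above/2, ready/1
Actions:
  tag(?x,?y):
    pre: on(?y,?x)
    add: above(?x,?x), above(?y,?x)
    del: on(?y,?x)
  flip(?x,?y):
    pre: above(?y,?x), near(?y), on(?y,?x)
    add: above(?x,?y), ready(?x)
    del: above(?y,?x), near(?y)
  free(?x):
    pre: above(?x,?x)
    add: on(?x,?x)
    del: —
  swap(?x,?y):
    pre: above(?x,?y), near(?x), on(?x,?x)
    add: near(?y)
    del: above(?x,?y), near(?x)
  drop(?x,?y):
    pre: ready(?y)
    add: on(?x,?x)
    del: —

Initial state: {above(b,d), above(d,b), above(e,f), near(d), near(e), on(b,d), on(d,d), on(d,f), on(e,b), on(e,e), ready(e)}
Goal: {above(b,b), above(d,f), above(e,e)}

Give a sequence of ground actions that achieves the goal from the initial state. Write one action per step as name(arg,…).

1. tag(b,e)  →  {above(b,b), above(b,d), above(d,b), above(e,b), above(e,f), near(d), near(e), on(b,d), on(d,d), on(d,f), on(e,e), ready(e)}
2. tag(e,e)  →  {above(b,b), above(b,d), above(d,b), above(e,b), above(e,e), above(e,f), near(d), near(e), on(b,d), on(d,d), on(d,f), ready(e)}
3. tag(f,d)  →  {above(b,b), above(b,d), above(d,b), above(d,f), above(e,b), above(e,e), above(e,f), above(f,f), near(d), near(e), on(b,d), on(d,d), ready(e)}

tag(b,e); tag(e,e); tag(f,d)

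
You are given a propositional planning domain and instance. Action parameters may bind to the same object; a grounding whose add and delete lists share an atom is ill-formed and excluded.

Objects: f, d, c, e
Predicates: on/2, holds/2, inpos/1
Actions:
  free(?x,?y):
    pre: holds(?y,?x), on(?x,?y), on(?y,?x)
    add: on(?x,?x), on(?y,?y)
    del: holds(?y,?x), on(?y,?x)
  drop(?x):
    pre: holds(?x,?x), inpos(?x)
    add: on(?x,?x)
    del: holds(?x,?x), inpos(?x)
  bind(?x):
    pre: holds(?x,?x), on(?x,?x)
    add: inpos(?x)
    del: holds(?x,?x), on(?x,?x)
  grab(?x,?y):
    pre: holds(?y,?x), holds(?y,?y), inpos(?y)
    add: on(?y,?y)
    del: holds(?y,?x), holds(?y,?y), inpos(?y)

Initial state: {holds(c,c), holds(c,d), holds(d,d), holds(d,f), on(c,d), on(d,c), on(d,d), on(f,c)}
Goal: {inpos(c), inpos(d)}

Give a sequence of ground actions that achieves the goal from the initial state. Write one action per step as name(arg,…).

1. free(d,c)  →  {holds(c,c), holds(d,d), holds(d,f), on(c,c), on(d,c), on(d,d), on(f,c)}
2. bind(d)  →  {holds(c,c), holds(d,f), inpos(d), on(c,c), on(d,c), on(f,c)}
3. bind(c)  →  {holds(d,f), inpos(c), inpos(d), on(d,c), on(f,c)}

free(d,c); bind(d); bind(c)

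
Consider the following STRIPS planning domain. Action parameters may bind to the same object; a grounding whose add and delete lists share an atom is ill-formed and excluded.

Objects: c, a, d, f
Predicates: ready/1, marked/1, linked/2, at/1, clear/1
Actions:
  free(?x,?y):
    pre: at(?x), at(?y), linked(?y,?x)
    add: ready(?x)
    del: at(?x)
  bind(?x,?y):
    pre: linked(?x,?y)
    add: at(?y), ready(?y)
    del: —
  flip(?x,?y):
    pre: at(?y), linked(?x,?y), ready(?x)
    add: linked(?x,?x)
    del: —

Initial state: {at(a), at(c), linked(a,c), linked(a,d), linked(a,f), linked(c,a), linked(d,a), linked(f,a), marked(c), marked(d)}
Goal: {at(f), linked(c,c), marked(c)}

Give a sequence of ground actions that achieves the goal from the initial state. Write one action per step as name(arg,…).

1. free(c,a)  →  {at(a), linked(a,c), linked(a,d), linked(a,f), linked(c,a), linked(d,a), linked(f,a), marked(c), marked(d), ready(c)}
2. bind(a,f)  →  {at(a), at(f), linked(a,c), linked(a,d), linked(a,f), linked(c,a), linked(d,a), linked(f,a), marked(c), marked(d), ready(c), ready(f)}
3. flip(c,a)  →  {at(a), at(f), linked(a,c), linked(a,d), linked(a,f), linked(c,a), linked(c,c), linked(d,a), linked(f,a), marked(c), marked(d), ready(c), ready(f)}

free(c,a); bind(a,f); flip(c,a)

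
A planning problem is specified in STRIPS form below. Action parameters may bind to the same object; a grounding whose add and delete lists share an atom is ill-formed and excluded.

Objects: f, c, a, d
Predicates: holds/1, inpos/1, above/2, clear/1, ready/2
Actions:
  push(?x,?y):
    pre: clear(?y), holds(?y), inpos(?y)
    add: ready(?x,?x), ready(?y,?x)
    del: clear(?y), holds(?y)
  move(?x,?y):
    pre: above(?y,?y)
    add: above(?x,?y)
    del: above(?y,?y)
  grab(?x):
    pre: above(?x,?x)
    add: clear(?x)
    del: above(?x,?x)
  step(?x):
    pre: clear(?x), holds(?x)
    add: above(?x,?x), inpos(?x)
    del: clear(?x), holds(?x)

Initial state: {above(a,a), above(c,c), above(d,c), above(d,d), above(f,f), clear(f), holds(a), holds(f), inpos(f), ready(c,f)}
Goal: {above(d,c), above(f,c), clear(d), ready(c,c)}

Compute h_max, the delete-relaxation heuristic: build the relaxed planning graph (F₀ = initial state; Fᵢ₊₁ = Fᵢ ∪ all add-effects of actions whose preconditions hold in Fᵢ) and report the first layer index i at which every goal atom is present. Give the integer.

1

F0 = init (10 atoms)
F1 = F0 ∪ {above(a,c), above(a,d), above(a,f), above(c,a), above(c,d), above(c,f), above(d,a), above(d,f), above(f,a), above(f,c), above(f,d), clear(a), clear(c), clear(d), ready(a,a), ready(c,c), ready(d,d), ready(f,a), ready(f,c), ready(f,d), ready(f,f)}  (31 atoms)
goal ⊆ F1  ⇒  h_max = 1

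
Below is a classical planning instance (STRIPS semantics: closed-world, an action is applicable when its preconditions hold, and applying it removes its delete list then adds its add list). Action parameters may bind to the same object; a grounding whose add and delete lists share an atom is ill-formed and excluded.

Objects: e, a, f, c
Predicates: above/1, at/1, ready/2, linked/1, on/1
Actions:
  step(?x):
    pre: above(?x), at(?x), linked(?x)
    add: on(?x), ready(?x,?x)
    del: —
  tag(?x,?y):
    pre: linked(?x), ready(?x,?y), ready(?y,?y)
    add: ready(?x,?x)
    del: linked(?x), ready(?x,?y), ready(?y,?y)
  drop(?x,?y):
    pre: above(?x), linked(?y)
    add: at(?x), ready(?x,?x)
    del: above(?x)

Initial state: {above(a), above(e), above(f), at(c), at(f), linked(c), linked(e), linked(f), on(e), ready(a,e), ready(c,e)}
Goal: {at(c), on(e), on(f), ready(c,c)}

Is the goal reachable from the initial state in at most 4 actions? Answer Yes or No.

Yes

1. step(f)  →  {above(a), above(e), above(f), at(c), at(f), linked(c), linked(e), linked(f), on(e), on(f), ready(a,e), ready(c,e), ready(f,f)}
2. drop(e,e)  →  {above(a), above(f), at(c), at(e), at(f), linked(c), linked(e), linked(f), on(e), on(f), ready(a,e), ready(c,e), ready(e,e), ready(f,f)}
3. tag(c,e)  →  {above(a), above(f), at(c), at(e), at(f), linked(e), linked(f), on(e), on(f), ready(a,e), ready(c,c), ready(f,f)}
optimal plan length = 3; 3 ≤ 4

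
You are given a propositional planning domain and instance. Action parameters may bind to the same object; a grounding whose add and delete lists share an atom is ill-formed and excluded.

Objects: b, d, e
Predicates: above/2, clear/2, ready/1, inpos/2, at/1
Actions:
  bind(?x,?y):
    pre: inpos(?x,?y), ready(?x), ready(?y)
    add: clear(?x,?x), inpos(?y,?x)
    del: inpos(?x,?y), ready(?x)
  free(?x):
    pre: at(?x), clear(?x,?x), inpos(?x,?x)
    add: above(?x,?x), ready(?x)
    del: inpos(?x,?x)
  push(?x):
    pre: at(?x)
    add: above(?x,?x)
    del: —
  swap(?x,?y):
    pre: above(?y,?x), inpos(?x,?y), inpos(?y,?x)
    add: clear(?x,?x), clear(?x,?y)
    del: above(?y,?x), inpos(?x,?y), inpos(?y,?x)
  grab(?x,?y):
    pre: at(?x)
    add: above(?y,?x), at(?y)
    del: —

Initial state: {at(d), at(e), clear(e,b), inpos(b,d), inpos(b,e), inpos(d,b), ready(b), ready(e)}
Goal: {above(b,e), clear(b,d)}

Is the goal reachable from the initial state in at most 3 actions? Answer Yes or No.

1. grab(e,b)  →  {above(b,e), at(b), at(d), at(e), clear(e,b), inpos(b,d), inpos(b,e), inpos(d,b), ready(b), ready(e)}
2. grab(b,d)  →  {above(b,e), above(d,b), at(b), at(d), at(e), clear(e,b), inpos(b,d), inpos(b,e), inpos(d,b), ready(b), ready(e)}
3. swap(b,d)  →  {above(b,e), at(b), at(d), at(e), clear(b,b), clear(b,d), clear(e,b), inpos(b,e), ready(b), ready(e)}
optimal plan length = 3; 3 ≤ 3

Yes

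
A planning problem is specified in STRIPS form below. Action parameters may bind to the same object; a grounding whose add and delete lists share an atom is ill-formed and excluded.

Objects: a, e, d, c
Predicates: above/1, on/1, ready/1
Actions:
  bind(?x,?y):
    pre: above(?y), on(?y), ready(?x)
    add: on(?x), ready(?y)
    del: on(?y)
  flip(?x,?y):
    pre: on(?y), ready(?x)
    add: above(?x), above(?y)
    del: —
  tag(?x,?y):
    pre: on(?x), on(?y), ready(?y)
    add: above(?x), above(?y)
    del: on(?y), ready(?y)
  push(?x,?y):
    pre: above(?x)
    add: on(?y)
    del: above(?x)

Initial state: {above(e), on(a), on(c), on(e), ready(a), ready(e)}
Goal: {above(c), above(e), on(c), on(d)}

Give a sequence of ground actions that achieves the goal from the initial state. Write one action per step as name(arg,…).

flip(a,c); push(a,d)

1. flip(a,c)  →  {above(a), above(c), above(e), on(a), on(c), on(e), ready(a), ready(e)}
2. push(a,d)  →  {above(c), above(e), on(a), on(c), on(d), on(e), ready(a), ready(e)}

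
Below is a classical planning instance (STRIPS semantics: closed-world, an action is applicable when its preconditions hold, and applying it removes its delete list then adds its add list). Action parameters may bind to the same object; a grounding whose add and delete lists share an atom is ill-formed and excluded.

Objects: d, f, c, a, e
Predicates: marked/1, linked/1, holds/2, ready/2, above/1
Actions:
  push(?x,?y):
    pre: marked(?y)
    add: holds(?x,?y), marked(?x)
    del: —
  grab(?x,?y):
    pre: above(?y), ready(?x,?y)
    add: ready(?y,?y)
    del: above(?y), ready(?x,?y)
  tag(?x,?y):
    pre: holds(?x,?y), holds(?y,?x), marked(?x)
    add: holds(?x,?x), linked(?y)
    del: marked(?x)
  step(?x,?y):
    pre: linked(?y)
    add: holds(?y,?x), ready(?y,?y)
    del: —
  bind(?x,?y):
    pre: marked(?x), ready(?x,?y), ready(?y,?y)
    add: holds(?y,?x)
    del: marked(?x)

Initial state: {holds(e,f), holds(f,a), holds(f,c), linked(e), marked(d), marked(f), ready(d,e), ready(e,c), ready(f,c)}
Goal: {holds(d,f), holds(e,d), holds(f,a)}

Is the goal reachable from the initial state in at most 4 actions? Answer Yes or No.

1. push(d,f)  →  {holds(d,f), holds(e,f), holds(f,a), holds(f,c), linked(e), marked(d), marked(f), ready(d,e), ready(e,c), ready(f,c)}
2. push(e,d)  →  {holds(d,f), holds(e,d), holds(e,f), holds(f,a), holds(f,c), linked(e), marked(d), marked(e), marked(f), ready(d,e), ready(e,c), ready(f,c)}
optimal plan length = 2; 2 ≤ 4

Yes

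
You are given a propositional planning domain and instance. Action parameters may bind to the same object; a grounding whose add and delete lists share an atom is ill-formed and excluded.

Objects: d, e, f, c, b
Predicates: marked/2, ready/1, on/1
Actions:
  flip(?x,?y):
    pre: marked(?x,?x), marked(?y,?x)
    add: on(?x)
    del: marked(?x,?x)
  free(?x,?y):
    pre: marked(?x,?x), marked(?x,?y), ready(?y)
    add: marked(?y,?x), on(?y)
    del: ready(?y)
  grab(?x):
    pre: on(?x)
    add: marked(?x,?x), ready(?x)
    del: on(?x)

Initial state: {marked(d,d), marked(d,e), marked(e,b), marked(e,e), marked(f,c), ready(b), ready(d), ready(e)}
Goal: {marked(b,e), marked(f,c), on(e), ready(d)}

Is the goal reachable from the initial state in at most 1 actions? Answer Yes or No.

No

1. free(d,e)  →  {marked(d,d), marked(d,e), marked(e,b), marked(e,d), marked(e,e), marked(f,c), on(e), ready(b), ready(d)}
2. free(e,b)  →  {marked(b,e), marked(d,d), marked(d,e), marked(e,b), marked(e,d), marked(e,e), marked(f,c), on(b), on(e), ready(d)}
optimal plan length = 2; 2 > 1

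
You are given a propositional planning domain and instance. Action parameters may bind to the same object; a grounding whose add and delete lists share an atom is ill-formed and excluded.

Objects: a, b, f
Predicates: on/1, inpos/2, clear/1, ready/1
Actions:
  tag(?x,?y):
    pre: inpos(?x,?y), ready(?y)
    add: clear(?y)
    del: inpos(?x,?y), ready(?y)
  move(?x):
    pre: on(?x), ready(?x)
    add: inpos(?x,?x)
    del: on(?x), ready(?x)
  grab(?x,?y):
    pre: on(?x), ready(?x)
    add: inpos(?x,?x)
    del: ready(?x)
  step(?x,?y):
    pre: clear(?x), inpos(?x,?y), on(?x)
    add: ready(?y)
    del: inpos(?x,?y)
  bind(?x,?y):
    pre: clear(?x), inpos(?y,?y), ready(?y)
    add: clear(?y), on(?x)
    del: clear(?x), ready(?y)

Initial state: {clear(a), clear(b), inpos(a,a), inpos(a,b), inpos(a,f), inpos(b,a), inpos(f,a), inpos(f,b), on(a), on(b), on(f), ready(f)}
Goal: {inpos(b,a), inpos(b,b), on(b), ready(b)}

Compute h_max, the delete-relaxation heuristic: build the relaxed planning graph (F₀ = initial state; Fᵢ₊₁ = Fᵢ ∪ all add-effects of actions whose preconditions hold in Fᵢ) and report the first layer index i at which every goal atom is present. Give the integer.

F0 = init (12 atoms)
F1 = F0 ∪ {clear(f), inpos(f,f), ready(a), ready(b)}  (16 atoms)
F2 = F1 ∪ {inpos(b,b)}  (17 atoms)
goal ⊆ F2  ⇒  h_max = 2

2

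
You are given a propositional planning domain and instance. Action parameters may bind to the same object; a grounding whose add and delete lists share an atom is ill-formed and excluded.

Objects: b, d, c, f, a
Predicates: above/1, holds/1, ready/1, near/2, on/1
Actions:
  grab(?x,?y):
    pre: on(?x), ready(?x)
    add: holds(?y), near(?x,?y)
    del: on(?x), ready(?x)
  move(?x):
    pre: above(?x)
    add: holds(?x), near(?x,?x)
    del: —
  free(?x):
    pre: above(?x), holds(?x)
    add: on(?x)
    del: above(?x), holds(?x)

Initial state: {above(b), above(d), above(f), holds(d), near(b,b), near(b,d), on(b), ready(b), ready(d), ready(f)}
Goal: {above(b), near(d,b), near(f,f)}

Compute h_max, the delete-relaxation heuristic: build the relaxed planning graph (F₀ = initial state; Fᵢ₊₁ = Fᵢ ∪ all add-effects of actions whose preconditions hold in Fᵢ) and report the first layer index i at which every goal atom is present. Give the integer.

F0 = init (10 atoms)
F1 = F0 ∪ {holds(a), holds(b), holds(c), holds(f), near(b,a), near(b,c), near(b,f), near(d,d), near(f,f), on(d)}  (20 atoms)
F2 = F1 ∪ {near(d,a), near(d,b), near(d,c), near(d,f), on(f)}  (25 atoms)
goal ⊆ F2  ⇒  h_max = 2

2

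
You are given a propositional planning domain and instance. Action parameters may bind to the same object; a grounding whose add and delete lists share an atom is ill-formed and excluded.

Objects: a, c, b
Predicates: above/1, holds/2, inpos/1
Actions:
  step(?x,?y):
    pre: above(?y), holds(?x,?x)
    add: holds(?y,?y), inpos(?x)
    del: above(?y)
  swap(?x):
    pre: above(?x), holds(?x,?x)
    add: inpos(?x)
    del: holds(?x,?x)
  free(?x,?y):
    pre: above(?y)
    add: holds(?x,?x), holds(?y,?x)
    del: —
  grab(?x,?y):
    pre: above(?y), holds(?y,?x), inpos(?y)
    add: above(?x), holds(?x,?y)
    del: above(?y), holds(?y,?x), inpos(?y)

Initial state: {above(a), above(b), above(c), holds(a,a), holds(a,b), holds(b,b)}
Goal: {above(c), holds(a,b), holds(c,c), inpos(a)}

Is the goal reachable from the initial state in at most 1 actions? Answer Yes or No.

1. step(a,a)  →  {above(b), above(c), holds(a,a), holds(a,b), holds(b,b), inpos(a)}
2. free(c,c)  →  {above(b), above(c), holds(a,a), holds(a,b), holds(b,b), holds(c,c), inpos(a)}
optimal plan length = 2; 2 > 1

No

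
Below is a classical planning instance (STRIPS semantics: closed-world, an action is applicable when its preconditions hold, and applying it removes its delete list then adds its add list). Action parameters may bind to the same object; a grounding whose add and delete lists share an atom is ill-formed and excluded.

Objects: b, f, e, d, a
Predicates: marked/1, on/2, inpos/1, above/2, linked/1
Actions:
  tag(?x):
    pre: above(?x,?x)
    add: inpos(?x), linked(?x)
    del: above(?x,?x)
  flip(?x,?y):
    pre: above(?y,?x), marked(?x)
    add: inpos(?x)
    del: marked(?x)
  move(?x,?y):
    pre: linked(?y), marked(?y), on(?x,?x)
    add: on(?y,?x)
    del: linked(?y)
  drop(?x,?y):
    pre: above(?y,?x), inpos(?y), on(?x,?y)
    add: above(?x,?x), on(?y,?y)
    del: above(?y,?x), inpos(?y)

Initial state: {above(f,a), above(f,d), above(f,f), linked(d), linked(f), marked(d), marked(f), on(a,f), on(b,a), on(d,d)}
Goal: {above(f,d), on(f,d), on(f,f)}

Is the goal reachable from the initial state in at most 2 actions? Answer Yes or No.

No

1. tag(f)  →  {above(f,a), above(f,d), inpos(f), linked(d), linked(f), marked(d), marked(f), on(a,f), on(b,a), on(d,d)}
2. move(d,f)  →  {above(f,a), above(f,d), inpos(f), linked(d), marked(d), marked(f), on(a,f), on(b,a), on(d,d), on(f,d)}
3. drop(a,f)  →  {above(a,a), above(f,d), linked(d), marked(d), marked(f), on(a,f), on(b,a), on(d,d), on(f,d), on(f,f)}
optimal plan length = 3; 3 > 2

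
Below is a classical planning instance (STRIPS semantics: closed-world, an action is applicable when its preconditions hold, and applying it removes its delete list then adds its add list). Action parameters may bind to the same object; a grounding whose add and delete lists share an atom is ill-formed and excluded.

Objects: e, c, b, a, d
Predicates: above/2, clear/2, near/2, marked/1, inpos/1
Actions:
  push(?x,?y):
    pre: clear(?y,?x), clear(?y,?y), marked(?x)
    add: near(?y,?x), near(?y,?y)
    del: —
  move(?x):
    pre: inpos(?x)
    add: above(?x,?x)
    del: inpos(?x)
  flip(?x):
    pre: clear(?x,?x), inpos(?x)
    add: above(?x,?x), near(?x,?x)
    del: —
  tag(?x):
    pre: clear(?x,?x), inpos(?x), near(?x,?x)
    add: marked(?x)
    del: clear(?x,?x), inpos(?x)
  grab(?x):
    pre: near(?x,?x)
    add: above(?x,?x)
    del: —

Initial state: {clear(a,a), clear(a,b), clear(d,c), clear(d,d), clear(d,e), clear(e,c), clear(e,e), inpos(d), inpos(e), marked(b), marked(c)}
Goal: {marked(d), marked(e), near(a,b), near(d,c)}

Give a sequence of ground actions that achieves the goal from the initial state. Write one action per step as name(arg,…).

push(c,e); push(c,d); push(b,a); tag(e); tag(d)

1. push(c,e)  →  {clear(a,a), clear(a,b), clear(d,c), clear(d,d), clear(d,e), clear(e,c), clear(e,e), inpos(d), inpos(e), marked(b), marked(c), near(e,c), near(e,e)}
2. push(c,d)  →  {clear(a,a), clear(a,b), clear(d,c), clear(d,d), clear(d,e), clear(e,c), clear(e,e), inpos(d), inpos(e), marked(b), marked(c), near(d,c), near(d,d), near(e,c), near(e,e)}
3. push(b,a)  →  {clear(a,a), clear(a,b), clear(d,c), clear(d,d), clear(d,e), clear(e,c), clear(e,e), inpos(d), inpos(e), marked(b), marked(c), near(a,a), near(a,b), near(d,c), near(d,d), near(e,c), near(e,e)}
4. tag(e)  →  {clear(a,a), clear(a,b), clear(d,c), clear(d,d), clear(d,e), clear(e,c), inpos(d), marked(b), marked(c), marked(e), near(a,a), near(a,b), near(d,c), near(d,d), near(e,c), near(e,e)}
5. tag(d)  →  {clear(a,a), clear(a,b), clear(d,c), clear(d,e), clear(e,c), marked(b), marked(c), marked(d), marked(e), near(a,a), near(a,b), near(d,c), near(d,d), near(e,c), near(e,e)}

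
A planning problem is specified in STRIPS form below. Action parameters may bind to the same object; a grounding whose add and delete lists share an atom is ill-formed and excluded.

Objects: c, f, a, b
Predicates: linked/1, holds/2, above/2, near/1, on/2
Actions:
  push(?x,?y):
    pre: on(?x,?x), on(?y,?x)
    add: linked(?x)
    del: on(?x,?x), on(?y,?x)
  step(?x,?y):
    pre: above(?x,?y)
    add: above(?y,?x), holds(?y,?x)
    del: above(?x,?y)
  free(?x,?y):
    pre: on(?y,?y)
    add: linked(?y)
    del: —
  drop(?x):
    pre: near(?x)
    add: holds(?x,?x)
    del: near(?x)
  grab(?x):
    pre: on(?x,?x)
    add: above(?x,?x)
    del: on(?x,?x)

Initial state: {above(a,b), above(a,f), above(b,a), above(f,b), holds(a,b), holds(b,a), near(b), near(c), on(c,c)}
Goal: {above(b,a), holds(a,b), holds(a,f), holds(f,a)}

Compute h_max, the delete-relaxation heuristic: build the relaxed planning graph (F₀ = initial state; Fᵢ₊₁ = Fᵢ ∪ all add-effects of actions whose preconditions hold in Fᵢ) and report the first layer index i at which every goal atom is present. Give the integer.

2

F0 = init (9 atoms)
F1 = F0 ∪ {above(b,f), above(c,c), above(f,a), holds(b,b), holds(b,f), holds(c,c), holds(f,a), linked(c)}  (17 atoms)
F2 = F1 ∪ {holds(a,f), holds(f,b)}  (19 atoms)
goal ⊆ F2  ⇒  h_max = 2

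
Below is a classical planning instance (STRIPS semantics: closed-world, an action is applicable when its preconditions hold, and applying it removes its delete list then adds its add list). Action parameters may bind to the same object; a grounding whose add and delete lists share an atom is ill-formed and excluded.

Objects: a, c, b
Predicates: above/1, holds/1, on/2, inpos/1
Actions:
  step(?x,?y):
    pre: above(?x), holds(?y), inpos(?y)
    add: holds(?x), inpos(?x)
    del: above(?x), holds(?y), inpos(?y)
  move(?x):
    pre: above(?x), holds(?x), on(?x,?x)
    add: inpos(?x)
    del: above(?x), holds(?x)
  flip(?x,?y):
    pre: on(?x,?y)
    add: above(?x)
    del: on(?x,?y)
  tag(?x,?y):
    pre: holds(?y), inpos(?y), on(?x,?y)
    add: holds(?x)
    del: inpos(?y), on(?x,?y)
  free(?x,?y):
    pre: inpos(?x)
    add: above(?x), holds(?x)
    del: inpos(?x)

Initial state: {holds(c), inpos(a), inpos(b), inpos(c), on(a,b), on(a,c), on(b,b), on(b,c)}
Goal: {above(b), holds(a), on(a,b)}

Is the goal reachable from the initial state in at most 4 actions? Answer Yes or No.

1. flip(b,c)  →  {above(b), holds(c), inpos(a), inpos(b), inpos(c), on(a,b), on(a,c), on(b,b)}
2. tag(a,c)  →  {above(b), holds(a), holds(c), inpos(a), inpos(b), on(a,b), on(b,b)}
optimal plan length = 2; 2 ≤ 4

Yes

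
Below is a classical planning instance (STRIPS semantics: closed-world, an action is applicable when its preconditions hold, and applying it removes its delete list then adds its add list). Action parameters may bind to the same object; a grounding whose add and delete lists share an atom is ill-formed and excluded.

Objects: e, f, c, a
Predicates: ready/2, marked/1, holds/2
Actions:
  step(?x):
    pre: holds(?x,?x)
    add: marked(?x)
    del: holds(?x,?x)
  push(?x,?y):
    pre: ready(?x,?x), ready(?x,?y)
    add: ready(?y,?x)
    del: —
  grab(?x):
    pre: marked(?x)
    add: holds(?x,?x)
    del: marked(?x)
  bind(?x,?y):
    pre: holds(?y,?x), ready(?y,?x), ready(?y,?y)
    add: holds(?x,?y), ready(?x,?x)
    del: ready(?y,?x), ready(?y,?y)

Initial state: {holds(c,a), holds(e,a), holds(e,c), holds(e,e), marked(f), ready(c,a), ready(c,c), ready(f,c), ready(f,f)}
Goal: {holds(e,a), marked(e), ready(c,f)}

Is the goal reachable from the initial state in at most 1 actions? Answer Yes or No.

1. step(e)  →  {holds(c,a), holds(e,a), holds(e,c), marked(e), marked(f), ready(c,a), ready(c,c), ready(f,c), ready(f,f)}
2. push(f,c)  →  {holds(c,a), holds(e,a), holds(e,c), marked(e), marked(f), ready(c,a), ready(c,c), ready(c,f), ready(f,c), ready(f,f)}
optimal plan length = 2; 2 > 1

No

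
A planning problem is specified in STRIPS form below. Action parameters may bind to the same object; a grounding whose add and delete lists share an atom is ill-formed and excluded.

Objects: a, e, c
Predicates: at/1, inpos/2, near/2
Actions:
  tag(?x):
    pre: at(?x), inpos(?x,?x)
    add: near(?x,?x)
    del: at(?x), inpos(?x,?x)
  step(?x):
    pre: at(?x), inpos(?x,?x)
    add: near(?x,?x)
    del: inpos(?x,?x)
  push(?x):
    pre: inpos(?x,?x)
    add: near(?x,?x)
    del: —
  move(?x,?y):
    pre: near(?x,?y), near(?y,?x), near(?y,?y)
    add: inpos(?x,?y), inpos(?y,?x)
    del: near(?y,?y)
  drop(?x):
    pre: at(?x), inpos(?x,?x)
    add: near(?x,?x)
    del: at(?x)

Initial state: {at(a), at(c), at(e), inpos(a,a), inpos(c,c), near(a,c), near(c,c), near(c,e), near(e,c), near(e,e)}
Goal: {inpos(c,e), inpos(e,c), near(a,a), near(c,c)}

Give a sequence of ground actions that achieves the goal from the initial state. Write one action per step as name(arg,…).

1. tag(a)  →  {at(c), at(e), inpos(c,c), near(a,a), near(a,c), near(c,c), near(c,e), near(e,c), near(e,e)}
2. move(c,e)  →  {at(c), at(e), inpos(c,c), inpos(c,e), inpos(e,c), near(a,a), near(a,c), near(c,c), near(c,e), near(e,c)}

tag(a); move(c,e)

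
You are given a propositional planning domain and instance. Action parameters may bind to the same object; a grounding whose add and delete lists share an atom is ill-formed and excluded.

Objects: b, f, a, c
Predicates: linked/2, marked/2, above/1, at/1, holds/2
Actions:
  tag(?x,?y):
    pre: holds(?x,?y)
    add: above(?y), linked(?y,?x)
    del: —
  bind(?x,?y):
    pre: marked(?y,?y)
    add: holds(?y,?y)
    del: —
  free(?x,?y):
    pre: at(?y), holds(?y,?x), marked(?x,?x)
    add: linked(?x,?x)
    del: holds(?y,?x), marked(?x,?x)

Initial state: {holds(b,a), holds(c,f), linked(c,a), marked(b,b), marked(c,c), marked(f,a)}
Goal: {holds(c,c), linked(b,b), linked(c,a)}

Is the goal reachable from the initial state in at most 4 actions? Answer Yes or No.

1. bind(b,b)  →  {holds(b,a), holds(b,b), holds(c,f), linked(c,a), marked(b,b), marked(c,c), marked(f,a)}
2. tag(b,b)  →  {above(b), holds(b,a), holds(b,b), holds(c,f), linked(b,b), linked(c,a), marked(b,b), marked(c,c), marked(f,a)}
3. bind(b,c)  →  {above(b), holds(b,a), holds(b,b), holds(c,c), holds(c,f), linked(b,b), linked(c,a), marked(b,b), marked(c,c), marked(f,a)}
optimal plan length = 3; 3 ≤ 4

Yes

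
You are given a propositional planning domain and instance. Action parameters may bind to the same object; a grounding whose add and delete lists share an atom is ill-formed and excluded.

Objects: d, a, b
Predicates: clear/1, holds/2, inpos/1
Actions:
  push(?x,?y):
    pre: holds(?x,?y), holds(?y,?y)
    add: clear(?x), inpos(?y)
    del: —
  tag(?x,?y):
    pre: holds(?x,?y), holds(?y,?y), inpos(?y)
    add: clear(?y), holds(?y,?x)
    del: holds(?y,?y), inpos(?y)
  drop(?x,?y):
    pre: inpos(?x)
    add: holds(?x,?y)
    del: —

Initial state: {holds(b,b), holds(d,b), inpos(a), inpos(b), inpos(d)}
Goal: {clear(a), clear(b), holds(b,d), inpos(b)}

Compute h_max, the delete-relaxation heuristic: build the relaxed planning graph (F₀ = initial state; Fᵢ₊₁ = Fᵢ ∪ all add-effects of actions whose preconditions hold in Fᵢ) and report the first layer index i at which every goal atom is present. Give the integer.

2

F0 = init (5 atoms)
F1 = F0 ∪ {clear(b), clear(d), holds(a,a), holds(a,b), holds(a,d), holds(b,a), holds(b,d), holds(d,a), holds(d,d)}  (14 atoms)
F2 = F1 ∪ {clear(a)}  (15 atoms)
goal ⊆ F2  ⇒  h_max = 2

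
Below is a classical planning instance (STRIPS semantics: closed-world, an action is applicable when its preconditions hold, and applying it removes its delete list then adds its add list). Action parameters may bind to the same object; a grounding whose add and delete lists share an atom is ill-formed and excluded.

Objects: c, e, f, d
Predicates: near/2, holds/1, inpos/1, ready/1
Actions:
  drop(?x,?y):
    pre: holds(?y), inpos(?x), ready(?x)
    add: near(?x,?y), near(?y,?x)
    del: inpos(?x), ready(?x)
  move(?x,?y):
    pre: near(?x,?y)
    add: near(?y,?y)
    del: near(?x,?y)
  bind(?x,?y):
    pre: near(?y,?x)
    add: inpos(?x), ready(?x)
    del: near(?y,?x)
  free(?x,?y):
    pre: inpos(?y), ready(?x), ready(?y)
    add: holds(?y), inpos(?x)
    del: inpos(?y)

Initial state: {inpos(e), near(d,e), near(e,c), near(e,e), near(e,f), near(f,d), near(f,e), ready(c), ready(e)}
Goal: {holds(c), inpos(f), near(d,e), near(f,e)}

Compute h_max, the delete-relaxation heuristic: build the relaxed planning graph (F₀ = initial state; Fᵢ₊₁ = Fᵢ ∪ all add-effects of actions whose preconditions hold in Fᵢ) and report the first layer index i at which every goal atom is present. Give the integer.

2

F0 = init (9 atoms)
F1 = F0 ∪ {holds(e), inpos(c), inpos(d), inpos(f), near(c,c), near(d,d), near(f,f), ready(d), ready(f)}  (18 atoms)
F2 = F1 ∪ {holds(c), holds(d), holds(f), near(c,e), near(e,d)}  (23 atoms)
goal ⊆ F2  ⇒  h_max = 2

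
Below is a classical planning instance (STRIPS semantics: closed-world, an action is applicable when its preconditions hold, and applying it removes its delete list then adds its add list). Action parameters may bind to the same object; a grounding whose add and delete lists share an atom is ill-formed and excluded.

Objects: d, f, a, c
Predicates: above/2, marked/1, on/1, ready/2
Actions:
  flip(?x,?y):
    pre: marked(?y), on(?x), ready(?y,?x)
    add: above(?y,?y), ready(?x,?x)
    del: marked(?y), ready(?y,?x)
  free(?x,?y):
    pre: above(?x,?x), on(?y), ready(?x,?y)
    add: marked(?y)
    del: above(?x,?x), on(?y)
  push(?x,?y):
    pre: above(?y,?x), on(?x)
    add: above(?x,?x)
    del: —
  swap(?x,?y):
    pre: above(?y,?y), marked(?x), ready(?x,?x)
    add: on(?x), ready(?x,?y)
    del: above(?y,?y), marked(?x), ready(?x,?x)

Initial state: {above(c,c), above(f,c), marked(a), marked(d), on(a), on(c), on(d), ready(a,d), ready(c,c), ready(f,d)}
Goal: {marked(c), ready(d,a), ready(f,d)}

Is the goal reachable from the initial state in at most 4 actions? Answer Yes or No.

Yes

1. flip(d,a)  →  {above(a,a), above(c,c), above(f,c), marked(d), on(a), on(c), on(d), ready(c,c), ready(d,d), ready(f,d)}
2. free(c,c)  →  {above(a,a), above(f,c), marked(c), marked(d), on(a), on(d), ready(c,c), ready(d,d), ready(f,d)}
3. swap(d,a)  →  {above(f,c), marked(c), on(a), on(d), ready(c,c), ready(d,a), ready(f,d)}
optimal plan length = 3; 3 ≤ 4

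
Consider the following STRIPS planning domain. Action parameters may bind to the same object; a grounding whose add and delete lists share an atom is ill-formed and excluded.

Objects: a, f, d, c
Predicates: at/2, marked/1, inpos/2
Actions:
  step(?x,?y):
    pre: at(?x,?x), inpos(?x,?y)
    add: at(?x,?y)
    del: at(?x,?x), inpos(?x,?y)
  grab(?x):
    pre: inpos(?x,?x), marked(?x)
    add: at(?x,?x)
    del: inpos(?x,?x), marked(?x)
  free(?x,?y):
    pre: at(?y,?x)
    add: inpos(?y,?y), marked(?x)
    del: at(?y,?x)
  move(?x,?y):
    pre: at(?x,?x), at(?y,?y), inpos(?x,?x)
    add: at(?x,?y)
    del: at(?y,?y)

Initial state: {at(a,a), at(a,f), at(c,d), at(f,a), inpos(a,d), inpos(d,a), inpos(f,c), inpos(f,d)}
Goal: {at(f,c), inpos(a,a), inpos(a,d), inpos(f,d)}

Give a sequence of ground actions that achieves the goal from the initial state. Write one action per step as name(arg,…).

1. free(a,f)  →  {at(a,a), at(a,f), at(c,d), inpos(a,d), inpos(d,a), inpos(f,c), inpos(f,d), inpos(f,f), marked(a)}
2. free(f,a)  →  {at(a,a), at(c,d), inpos(a,a), inpos(a,d), inpos(d,a), inpos(f,c), inpos(f,d), inpos(f,f), marked(a), marked(f)}
3. grab(f)  →  {at(a,a), at(c,d), at(f,f), inpos(a,a), inpos(a,d), inpos(d,a), inpos(f,c), inpos(f,d), marked(a)}
4. step(f,c)  →  {at(a,a), at(c,d), at(f,c), inpos(a,a), inpos(a,d), inpos(d,a), inpos(f,d), marked(a)}

free(a,f); free(f,a); grab(f); step(f,c)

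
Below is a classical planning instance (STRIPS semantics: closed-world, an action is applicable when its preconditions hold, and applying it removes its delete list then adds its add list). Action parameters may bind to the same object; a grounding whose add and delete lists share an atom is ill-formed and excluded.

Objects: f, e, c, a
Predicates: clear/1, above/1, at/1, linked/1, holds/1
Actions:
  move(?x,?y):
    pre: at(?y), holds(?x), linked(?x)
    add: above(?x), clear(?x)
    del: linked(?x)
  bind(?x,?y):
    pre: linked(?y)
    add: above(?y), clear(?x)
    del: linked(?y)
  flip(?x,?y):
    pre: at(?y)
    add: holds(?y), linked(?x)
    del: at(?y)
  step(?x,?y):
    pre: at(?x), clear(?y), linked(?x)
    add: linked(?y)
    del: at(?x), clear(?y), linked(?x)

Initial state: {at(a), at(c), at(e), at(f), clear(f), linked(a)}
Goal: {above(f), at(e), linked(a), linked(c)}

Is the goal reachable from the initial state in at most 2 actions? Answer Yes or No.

No

1. flip(f,f)  →  {at(a), at(c), at(e), clear(f), holds(f), linked(a), linked(f)}
2. move(f,e)  →  {above(f), at(a), at(c), at(e), clear(f), holds(f), linked(a)}
3. flip(c,c)  →  {above(f), at(a), at(e), clear(f), holds(c), holds(f), linked(a), linked(c)}
optimal plan length = 3; 3 > 2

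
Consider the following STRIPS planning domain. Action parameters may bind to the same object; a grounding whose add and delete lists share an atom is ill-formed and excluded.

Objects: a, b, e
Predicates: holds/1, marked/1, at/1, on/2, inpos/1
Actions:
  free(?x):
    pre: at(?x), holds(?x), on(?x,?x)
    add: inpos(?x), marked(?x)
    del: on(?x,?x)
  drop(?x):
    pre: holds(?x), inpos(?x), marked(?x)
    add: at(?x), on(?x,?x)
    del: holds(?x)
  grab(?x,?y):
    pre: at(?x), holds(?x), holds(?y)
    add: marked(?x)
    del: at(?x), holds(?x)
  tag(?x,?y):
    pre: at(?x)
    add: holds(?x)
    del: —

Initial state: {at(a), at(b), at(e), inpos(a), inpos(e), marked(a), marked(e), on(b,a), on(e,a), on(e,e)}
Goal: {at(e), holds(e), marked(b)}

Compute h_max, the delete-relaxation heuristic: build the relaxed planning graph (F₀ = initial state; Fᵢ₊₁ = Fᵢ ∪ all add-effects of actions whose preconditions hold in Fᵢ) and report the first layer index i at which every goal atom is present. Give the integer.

2

F0 = init (10 atoms)
F1 = F0 ∪ {holds(a), holds(b), holds(e)}  (13 atoms)
F2 = F1 ∪ {marked(b), on(a,a)}  (15 atoms)
goal ⊆ F2  ⇒  h_max = 2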